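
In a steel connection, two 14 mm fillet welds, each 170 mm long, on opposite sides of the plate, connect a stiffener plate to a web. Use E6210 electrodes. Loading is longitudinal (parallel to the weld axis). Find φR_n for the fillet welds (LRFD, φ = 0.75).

E62XX → F_EXX = 620 MPa.
Effective throat t_e = 0.707 × 14 = 9.898 mm.
Total length L = 340 mm; A_we = 9.898 × 340 = 3365 mm².
F_nw = 0.6 F_EXX = 0.6 × 620 = 372 MPa.
φR_n = 0.75 × 372 × 3365 × 10⁻³ = 938.9 kN.

φR_n ≈ 939 kN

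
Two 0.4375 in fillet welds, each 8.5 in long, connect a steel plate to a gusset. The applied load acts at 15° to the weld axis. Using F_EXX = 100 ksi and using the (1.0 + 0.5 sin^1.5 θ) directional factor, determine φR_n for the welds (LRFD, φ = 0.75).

t_e = 0.707 × 0.4375 = 0.3093 in; A_we = 0.3093 × 17 = 5.258 in².
Directional factor: 1.0 + 0.5 sin^1.5(15°) = 1.066.
F_nw = 0.6 × 100 × 1.066 = 63.95 ksi.
φR_n = 0.75 × 63.95 × 5.258 = 252.2 kip.

φR_n ≈ 252 kip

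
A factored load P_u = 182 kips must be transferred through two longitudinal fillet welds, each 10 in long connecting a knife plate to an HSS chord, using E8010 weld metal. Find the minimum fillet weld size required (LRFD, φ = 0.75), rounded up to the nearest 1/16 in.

E80XX → F_EXX = 80 ksi.
Total weld length L = 20 in.
Required throat t_e = P_u / (φ × 0.6 F_EXX × L) = 182 / (0.75 × 0.6 × 80 × 20) = 0.2528 in.
Required leg w = t_e / 0.707 = 0.3575 in → use 3/8 in.

w = 3/8 in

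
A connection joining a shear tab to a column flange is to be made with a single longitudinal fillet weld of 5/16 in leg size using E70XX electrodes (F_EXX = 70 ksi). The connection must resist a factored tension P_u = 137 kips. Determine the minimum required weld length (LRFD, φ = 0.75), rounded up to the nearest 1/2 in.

L = 20 in

Throat t_e = 0.707 × 0.3125 = 0.2209 in.
φr_n = 0.75 × 0.6 × 70 × 0.2209 = 6.96 kips/in.
L_req = P_u / φr_n = 137 / 6.96 = 19.69 in total.
Round up → use L = 20 in.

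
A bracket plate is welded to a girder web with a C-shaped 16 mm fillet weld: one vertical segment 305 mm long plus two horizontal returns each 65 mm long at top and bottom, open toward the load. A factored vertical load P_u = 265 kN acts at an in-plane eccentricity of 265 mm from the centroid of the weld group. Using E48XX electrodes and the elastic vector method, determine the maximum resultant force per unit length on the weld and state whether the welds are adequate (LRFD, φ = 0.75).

f_max ≈ 2340 N/mm; adequate

E48XX → F_EXX = 480 MPa.
Total weld length L_w = 435 mm. Treat welds as unit-width lines.
Centroid: x̄ = 2×65×32.5 / 435 = 9.713 mm from the vertical weld.
Polar moment about centroid: J = I_x + I_y = [305³/12 + 2×65×152.5²] + [305×9.713² + 2(65³/12 + 65×22.79²)] = 5530000 mm³.
Direct shear f_v = P/L_w = 265×10³ / 435 = 609.2 N/mm (vertical).
Torsion M = P·e = 265×10³ × 265 = 70225000 N·mm.
Critical point at (x, y) = (55.29, 152.5) from centroid. f_tx = M·y/J = 1937 N/mm; f_ty = M·x/J = 702.1 N/mm.
Resultant f_max = √[f_tx² + (f_v + f_ty)²] = √[1937² + (609.2 + 702.1)²] = 2339 N/mm.
Capacity per unit length: φr_n = 0.75 × 0.6 × 480 × (0.707 × 16) = 2443 N/mm.
2339 ≤ 2443 → adequate.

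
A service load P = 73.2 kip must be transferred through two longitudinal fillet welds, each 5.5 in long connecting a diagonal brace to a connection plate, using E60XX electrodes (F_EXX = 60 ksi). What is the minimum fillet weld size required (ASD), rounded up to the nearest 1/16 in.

Total weld length L = 11 in.
Required throat t_e = P × Ω / (0.6 F_EXX × L) = 73.2 × 2.0 / (0.6 × 60 × 11) = 0.3697 in.
Required leg w = t_e / 0.707 = 0.5229 in → use 9/16 in.

w = 9/16 in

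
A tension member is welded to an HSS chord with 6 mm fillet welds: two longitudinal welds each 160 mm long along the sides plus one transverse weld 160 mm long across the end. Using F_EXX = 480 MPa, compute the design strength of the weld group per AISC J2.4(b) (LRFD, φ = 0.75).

φR_n ≈ 469 kN

t_e = 0.707 × 6 = 4.242 mm.
R_nwl = 0.6 × 480 × 4.242 × 320 × 10⁻³ = 390.9 kN (longitudinal, 2 welds).
R_nwt = 0.6 × 480 × 4.242 × 160 × 10⁻³ = 195.5 kN (transverse, base value).
(i) R_nwl + R_nwt = 586.4 kN; (ii) 0.85 R_nwl + 1.5 R_nwt = 625.5 kN.
R_n = max = 625.5 kN [governs: (ii)]; φR_n = 469.1 kN.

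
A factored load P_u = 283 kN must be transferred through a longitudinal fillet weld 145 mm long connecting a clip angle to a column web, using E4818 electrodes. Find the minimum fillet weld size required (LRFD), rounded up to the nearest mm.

E48XX → F_EXX = 480 MPa.
Total weld length L = 145 mm.
Required throat t_e = P_u / (φ × 0.6 F_EXX × L) = 283 / (0.75 × 0.6 × 480 × 145 × 10⁻³) = 9.036 mm.
Required leg w = t_e / 0.707 = 12.78 mm → use 13 mm.

w = 13 mm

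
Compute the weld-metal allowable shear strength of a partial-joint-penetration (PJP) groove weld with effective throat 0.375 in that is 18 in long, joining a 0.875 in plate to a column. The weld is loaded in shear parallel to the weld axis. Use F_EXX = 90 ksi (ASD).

Effective throat (given) t_e = 0.375 in.
A_we = 0.375 × 18 = 6.75 in².
F_nw = 0.6 F_EXX = 54 ksi.
R_n/Ω = (54 × 6.75) / 2.0 = 182.2 kips.

R_n/Ω ≈ 182 kips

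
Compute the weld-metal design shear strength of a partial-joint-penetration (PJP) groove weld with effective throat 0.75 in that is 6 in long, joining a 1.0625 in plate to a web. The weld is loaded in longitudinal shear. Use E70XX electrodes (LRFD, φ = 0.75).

φR_n ≈ 142 kip

E70XX → F_EXX = 70 ksi.
Effective throat (given) t_e = 0.75 in.
A_we = 0.75 × 6 = 4.5 in².
F_nw = 0.6 F_EXX = 42 ksi.
φR_n = 0.75 × 42 × 4.5 = 141.8 kip.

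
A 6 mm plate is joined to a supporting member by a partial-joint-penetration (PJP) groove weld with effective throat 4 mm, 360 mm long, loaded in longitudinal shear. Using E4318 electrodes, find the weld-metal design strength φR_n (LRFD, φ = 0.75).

φR_n ≈ 279 kN

E43XX → F_EXX = 430 MPa.
Effective throat (given) t_e = 4 mm.
A_we = 4 × 360 = 1440 mm².
F_nw = 0.6 F_EXX = 258 MPa.
φR_n = 0.75 × 258 × 1440 × 10⁻³ = 278.6 kN.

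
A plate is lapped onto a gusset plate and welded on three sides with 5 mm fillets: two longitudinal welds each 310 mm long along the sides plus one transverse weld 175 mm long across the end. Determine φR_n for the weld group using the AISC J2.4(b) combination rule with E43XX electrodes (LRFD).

E43XX → F_EXX = 430 MPa.
t_e = 0.707 × 5 = 3.535 mm.
R_nwl = 0.6 × 430 × 3.535 × 620 × 10⁻³ = 565.5 kN (longitudinal, 2 welds).
R_nwt = 0.6 × 430 × 3.535 × 175 × 10⁻³ = 159.6 kN (transverse, base value).
(i) R_nwl + R_nwt = 725.1 kN; (ii) 0.85 R_nwl + 1.5 R_nwt = 720 kN.
R_n = max = 725.1 kN [governs: (i)]; φR_n = 543.8 kN.

φR_n ≈ 544 kN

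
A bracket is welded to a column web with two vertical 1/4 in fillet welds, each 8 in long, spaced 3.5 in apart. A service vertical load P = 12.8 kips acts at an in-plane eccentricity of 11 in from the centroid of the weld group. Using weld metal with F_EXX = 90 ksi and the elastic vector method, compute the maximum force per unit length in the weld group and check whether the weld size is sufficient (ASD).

f_max ≈ 4.95 kip/in; NOT adequate

Total weld length L_w = 16 in. Treat welds as unit-width lines.
Polar moment about centroid: J = 2[d³/12 + d(b/2)²] = 2[8³/12 + 8×1.75²] = 134.3 in³.
Direct shear f_v = P/L_w = 12.8 / 16 = 0.8 kip/in (vertical).
Torsion M = P·e = 12.8 × 11 = 140.8 kip·in.
Critical point at (x, y) = (1.75, 4) from centroid. f_tx = M·y/J = 4.193 kip/in; f_ty = M·x/J = 1.834 kip/in.
Resultant f_max = √[f_tx² + (f_v + f_ty)²] = √[4.193² + (0.8 + 1.834)²] = 4.951 kip/in.
Capacity per unit length: r_n/Ω = (1/2.0) × 0.6 × 90 × (0.707 × 0.25) = 4.772 kip/in.
4.951 > 4.772 → NOT adequate.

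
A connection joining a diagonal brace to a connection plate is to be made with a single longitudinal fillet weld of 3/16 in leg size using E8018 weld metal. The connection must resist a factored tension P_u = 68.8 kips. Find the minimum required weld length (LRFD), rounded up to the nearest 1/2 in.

E80XX → F_EXX = 80 ksi.
Throat t_e = 0.707 × 0.1875 = 0.1326 in.
φr_n = 0.75 × 0.6 × 80 × 0.1326 = 4.772 kips/in.
L_req = P_u / φr_n = 68.8 / 4.772 = 14.42 in total.
Round up → use L = 14.5 in.

L = 14.5 in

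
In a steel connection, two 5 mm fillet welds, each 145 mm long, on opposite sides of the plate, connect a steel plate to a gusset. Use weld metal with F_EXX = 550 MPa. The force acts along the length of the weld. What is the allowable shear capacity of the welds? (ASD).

Effective throat t_e = 0.707 × 5 = 3.535 mm.
Total length L = 290 mm; A_we = 3.535 × 290 = 1025 mm².
F_nw = 0.6 F_EXX = 0.6 × 550 = 330 MPa.
R_n = 330 × 1025 × 10⁻³ = 338.3 kN; R_n/Ω = 338.3/2.0 = 169.1 kN.

R_n/Ω ≈ 169 kN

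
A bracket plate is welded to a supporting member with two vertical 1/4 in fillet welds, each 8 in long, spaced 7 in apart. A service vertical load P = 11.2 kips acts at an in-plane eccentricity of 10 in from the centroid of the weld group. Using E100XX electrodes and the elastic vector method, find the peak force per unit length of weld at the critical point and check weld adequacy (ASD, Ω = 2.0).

E100XX → F_EXX = 100 ksi.
Total weld length L_w = 16 in. Treat welds as unit-width lines.
Polar moment about centroid: J = 2[d³/12 + d(b/2)²] = 2[8³/12 + 8×3.5²] = 281.3 in³.
Direct shear f_v = P/L_w = 11.2 / 16 = 0.7 kip/in (vertical).
Torsion M = P·e = 11.2 × 10 = 112 kip·in.
Critical point at (x, y) = (3.5, 4) from centroid. f_tx = M·y/J = 1.592 kip/in; f_ty = M·x/J = 1.393 kip/in.
Resultant f_max = √[f_tx² + (f_v + f_ty)²] = √[1.592² + (0.7 + 1.393)²] = 2.63 kip/in.
Capacity per unit length: r_n/Ω = (1/2.0) × 0.6 × 100 × (0.707 × 0.25) = 5.302 kip/in.
2.63 ≤ 5.302 → adequate.

f_max ≈ 2.63 kip/in; adequate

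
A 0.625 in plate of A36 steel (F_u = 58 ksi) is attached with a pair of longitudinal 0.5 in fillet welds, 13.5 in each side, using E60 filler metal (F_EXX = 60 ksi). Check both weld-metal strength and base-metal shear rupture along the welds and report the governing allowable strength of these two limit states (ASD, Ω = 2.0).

R_n/Ω ≈ 172 kips (weld metal governs)

t_e = 0.707 × 0.5 = 0.3535 in; L = 27 in.
Weld metal: R_n/Ω = (1/2.0) × 0.6 × 60 × 0.3535 × 27 = 171.8 kips.
Base metal (shear rupture): R_n/Ω = (1/2.0) × 0.6 × 58 × 0.625 × 27 = 293.6 kips.
Governing: weld metal.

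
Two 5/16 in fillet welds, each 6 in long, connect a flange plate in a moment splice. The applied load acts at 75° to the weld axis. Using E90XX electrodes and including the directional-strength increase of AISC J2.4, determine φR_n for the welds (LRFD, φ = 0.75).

φR_n ≈ 158 kips

E90XX → F_EXX = 90 ksi.
t_e = 0.707 × 0.3125 = 0.2209 in; A_we = 0.2209 × 12 = 2.651 in².
Directional factor: 1.0 + 0.5 sin^1.5(75°) = 1.475.
F_nw = 0.6 × 90 × 1.475 = 79.63 ksi.
φR_n = 0.75 × 79.63 × 2.651 = 158.3 kips.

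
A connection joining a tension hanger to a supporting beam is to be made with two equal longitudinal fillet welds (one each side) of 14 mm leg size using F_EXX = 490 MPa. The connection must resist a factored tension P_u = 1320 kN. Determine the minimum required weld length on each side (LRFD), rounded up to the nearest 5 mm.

Throat t_e = 0.707 × 14 = 9.898 mm.
φr_n = 0.75 × 0.6 × 490 × 9.898 × 10⁻³ = 2.183 kN/mm.
L_req = P_u / φr_n = 1320 / 2.183 = 604.8 mm total.
Per side: 604.8 / 2 = 302.4 mm.
Round up → use L = 305 mm on each side.

L = 305 mm on each side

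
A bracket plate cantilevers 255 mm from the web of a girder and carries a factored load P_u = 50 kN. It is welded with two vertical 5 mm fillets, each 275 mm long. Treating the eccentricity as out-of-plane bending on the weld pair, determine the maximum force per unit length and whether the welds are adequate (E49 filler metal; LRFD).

f_max ≈ 514 N/mm; adequate

E49XX → F_EXX = 490 MPa.
L_w = 2 × 275 = 550 mm; section modulus (unit throat) S = 2 × L²/6 = 25210 mm².
Direct shear f_v = P/L_w = 50×10³/550 = 90.91 N/mm.
Moment M = P × e = 50×10³ × 255 = 12750000 N·mm; bending f_b = M/S = 505.8 N/mm.
f_max = √(f_v² + f_b²) = √(90.91² + 505.8²) = 513.9 N/mm.
φr_n = 0.75 × 0.6 × 490 × (0.707 × 5) = 779.5 N/mm → adequate.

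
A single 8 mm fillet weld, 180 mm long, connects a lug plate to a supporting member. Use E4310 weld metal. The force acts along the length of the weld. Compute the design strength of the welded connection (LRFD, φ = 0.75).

φR_n ≈ 197 kN

E43XX → F_EXX = 430 MPa.
Effective throat t_e = 0.707 × 8 = 5.656 mm.
Total length L = 180 mm; A_we = 5.656 × 180 = 1018 mm².
F_nw = 0.6 F_EXX = 0.6 × 430 = 258 MPa.
φR_n = 0.75 × 258 × 1018 × 10⁻³ = 197 kN.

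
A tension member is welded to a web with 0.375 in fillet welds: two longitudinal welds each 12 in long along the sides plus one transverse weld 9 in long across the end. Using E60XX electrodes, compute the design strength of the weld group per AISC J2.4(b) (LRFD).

E60XX → F_EXX = 60 ksi.
t_e = 0.707 × 0.375 = 0.2651 in.
R_nwl = 0.6 × 60 × 0.2651 × 24 = 229.1 kip (longitudinal, 2 welds).
R_nwt = 0.6 × 60 × 0.2651 × 9 = 85.9 kip (transverse, base value).
(i) R_nwl + R_nwt = 315 kip; (ii) 0.85 R_nwl + 1.5 R_nwt = 323.6 kip.
R_n = max = 323.6 kip [governs: (ii)]; φR_n = 242.7 kip.

φR_n ≈ 243 kip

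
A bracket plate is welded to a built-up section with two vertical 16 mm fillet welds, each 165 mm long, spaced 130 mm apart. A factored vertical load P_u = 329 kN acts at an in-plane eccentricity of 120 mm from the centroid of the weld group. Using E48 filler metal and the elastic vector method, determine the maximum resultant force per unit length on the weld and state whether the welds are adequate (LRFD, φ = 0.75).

f_max ≈ 2670 N/mm; NOT adequate

E48XX → F_EXX = 480 MPa.
Total weld length L_w = 330 mm. Treat welds as unit-width lines.
Polar moment about centroid: J = 2[d³/12 + d(b/2)²] = 2[165³/12 + 165×65²] = 2143000 mm³.
Direct shear f_v = P/L_w = 329×10³ / 330 = 997 N/mm (vertical).
Torsion M = P·e = 329×10³ × 120 = 39480000 N·mm.
Critical point at (x, y) = (65, 82.5) from centroid. f_tx = M·y/J = 1520 N/mm; f_ty = M·x/J = 1198 N/mm.
Resultant f_max = √[f_tx² + (f_v + f_ty)²] = √[1520² + (997 + 1198)²] = 2669 N/mm.
Capacity per unit length: φr_n = 0.75 × 0.6 × 480 × (0.707 × 16) = 2443 N/mm.
2669 > 2443 → NOT adequate.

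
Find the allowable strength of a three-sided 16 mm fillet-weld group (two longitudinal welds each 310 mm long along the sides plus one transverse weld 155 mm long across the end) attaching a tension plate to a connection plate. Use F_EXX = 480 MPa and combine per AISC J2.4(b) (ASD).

R_n/Ω ≈ 1260 kN

t_e = 0.707 × 16 = 11.31 mm.
R_nwl = 0.6 × 480 × 11.31 × 620 × 10⁻³ = 2020 kN (longitudinal, 2 welds).
R_nwt = 0.6 × 480 × 11.31 × 155 × 10⁻³ = 505 kN (transverse, base value).
(i) R_nwl + R_nwt = 2525 kN; (ii) 0.85 R_nwl + 1.5 R_nwt = 2474 kN.
R_n = max = 2525 kN [governs: (i)]; R_n/Ω = 1262 kN.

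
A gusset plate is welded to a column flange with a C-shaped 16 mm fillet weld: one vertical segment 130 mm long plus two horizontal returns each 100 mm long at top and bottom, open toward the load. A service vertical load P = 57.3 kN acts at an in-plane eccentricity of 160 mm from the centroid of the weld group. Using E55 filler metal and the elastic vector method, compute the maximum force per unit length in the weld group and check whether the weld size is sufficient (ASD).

E55XX → F_EXX = 550 MPa.
Total weld length L_w = 330 mm. Treat welds as unit-width lines.
Centroid: x̄ = 2×100×50 / 330 = 30.3 mm from the vertical weld.
Polar moment about centroid: J = I_x + I_y = [130³/12 + 2×100×65²] + [130×30.3² + 2(100³/12 + 100×19.7²)] = 1392000 mm³.
Direct shear f_v = P/L_w = 57.3×10³ / 330 = 173.6 N/mm (vertical).
Torsion M = P·e = 57.3×10³ × 160 = 9168000 N·mm.
Critical point at (x, y) = (69.7, 65) from centroid. f_tx = M·y/J = 428.2 N/mm; f_ty = M·x/J = 459.1 N/mm.
Resultant f_max = √[f_tx² + (f_v + f_ty)²] = √[428.2² + (173.6 + 459.1)²] = 764 N/mm.
Capacity per unit length: r_n/Ω = (1/2.0) × 0.6 × 550 × (0.707 × 16) = 1866 N/mm.
764 ≤ 1866 → adequate.

f_max ≈ 764 N/mm; adequate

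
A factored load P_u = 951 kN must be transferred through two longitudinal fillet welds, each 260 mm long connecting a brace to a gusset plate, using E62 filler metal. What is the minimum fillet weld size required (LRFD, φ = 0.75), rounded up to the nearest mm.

E62XX → F_EXX = 620 MPa.
Total weld length L = 520 mm.
Required throat t_e = P_u / (φ × 0.6 F_EXX × L) = 951 / (0.75 × 0.6 × 620 × 520 × 10⁻³) = 6.555 mm.
Required leg w = t_e / 0.707 = 9.272 mm → use 10 mm.

w = 10 mm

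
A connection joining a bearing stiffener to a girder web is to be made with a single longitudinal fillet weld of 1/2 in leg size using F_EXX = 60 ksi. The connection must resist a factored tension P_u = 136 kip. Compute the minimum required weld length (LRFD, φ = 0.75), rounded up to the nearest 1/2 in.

L = 14.5 in

Throat t_e = 0.707 × 0.5 = 0.3535 in.
φr_n = 0.75 × 0.6 × 60 × 0.3535 = 9.544 kip/in.
L_req = P_u / φr_n = 136 / 9.544 = 14.25 in total.
Round up → use L = 14.5 in.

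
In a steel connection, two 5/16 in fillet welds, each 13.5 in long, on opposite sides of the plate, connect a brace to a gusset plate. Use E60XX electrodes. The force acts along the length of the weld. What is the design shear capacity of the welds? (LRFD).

E60XX → F_EXX = 60 ksi.
Effective throat t_e = 0.707 × 0.3125 = 0.2209 in.
Total length L = 27 in; A_we = 0.2209 × 27 = 5.965 in².
F_nw = 0.6 F_EXX = 0.6 × 60 = 36 ksi.
φR_n = 0.75 × 36 × 5.965 = 161.1 kips.

φR_n ≈ 161 kips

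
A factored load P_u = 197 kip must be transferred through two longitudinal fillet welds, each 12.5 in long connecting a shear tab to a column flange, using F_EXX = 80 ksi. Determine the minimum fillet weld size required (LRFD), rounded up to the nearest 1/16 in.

Total weld length L = 25 in.
Required throat t_e = P_u / (φ × 0.6 F_EXX × L) = 197 / (0.75 × 0.6 × 80 × 25) = 0.2189 in.
Required leg w = t_e / 0.707 = 0.3096 in → use 5/16 in.

w = 5/16 in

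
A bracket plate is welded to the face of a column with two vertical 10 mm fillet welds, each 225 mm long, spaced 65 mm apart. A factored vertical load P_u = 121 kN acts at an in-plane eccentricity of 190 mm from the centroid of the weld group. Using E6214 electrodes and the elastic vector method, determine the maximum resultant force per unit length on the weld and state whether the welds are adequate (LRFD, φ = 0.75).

E62XX → F_EXX = 620 MPa.
Total weld length L_w = 450 mm. Treat welds as unit-width lines.
Polar moment about centroid: J = 2[d³/12 + d(b/2)²] = 2[225³/12 + 225×32.5²] = 2374000 mm³.
Direct shear f_v = P/L_w = 121×10³ / 450 = 268.9 N/mm (vertical).
Torsion M = P·e = 121×10³ × 190 = 22990000 N·mm.
Critical point at (x, y) = (32.5, 112.5) from centroid. f_tx = M·y/J = 1090 N/mm; f_ty = M·x/J = 314.8 N/mm.
Resultant f_max = √[f_tx² + (f_v + f_ty)²] = √[1090² + (268.9 + 314.8)²] = 1236 N/mm.
Capacity per unit length: φr_n = 0.75 × 0.6 × 620 × (0.707 × 10) = 1973 N/mm.
1236 ≤ 1973 → adequate.

f_max ≈ 1240 N/mm; adequate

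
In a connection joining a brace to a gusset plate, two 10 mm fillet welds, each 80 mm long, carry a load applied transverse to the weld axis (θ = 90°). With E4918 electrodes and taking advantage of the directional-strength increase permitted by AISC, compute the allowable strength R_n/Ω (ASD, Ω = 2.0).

R_n/Ω ≈ 249 kN

E49XX → F_EXX = 490 MPa.
t_e = 0.707 × 10 = 7.07 mm; A_we = 7.07 × 160 = 1131 mm².
Directional factor: 1.0 + 0.5 sin^1.5(90°) = 1.5.
F_nw = 0.6 × 490 × 1.5 = 441 MPa.
R_n/Ω = (441 × 1131) / 2.0 × 10⁻³ = 249.4 kN.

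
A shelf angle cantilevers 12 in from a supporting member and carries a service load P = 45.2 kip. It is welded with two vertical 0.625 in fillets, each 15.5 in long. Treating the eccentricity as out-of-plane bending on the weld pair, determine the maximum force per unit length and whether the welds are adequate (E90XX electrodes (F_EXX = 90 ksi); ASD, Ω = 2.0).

L_w = 2 × 15.5 = 31 in; section modulus (unit throat) S = 2 × L²/6 = 80.08 in².
Direct shear f_v = P/L_w = 45.2/31 = 1.458 kip/in.
Moment M = P × e = 45.2 × 12 = 542.4 kip·in; bending f_b = M/S = 6.773 kip/in.
f_max = √(f_v² + f_b²) = √(1.458² + 6.773²) = 6.928 kip/in.
r_n/Ω = (1/2.0) × 0.6 × 90 × (0.707 × 0.625) = 11.93 kip/in → adequate.

f_max ≈ 6.93 kip/in; adequate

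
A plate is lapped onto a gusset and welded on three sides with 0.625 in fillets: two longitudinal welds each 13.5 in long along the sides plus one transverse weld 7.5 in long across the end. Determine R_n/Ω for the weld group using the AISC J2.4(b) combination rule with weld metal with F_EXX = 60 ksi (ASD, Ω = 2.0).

t_e = 0.707 × 0.625 = 0.4419 in.
R_nwl = 0.6 × 60 × 0.4419 × 27 = 429.5 kips (longitudinal, 2 welds).
R_nwt = 0.6 × 60 × 0.4419 × 7.5 = 119.3 kips (transverse, base value).
(i) R_nwl + R_nwt = 548.8 kips; (ii) 0.85 R_nwl + 1.5 R_nwt = 544 kips.
R_n = max = 548.8 kips [governs: (i)]; R_n/Ω = 274.4 kips.

R_n/Ω ≈ 274 kips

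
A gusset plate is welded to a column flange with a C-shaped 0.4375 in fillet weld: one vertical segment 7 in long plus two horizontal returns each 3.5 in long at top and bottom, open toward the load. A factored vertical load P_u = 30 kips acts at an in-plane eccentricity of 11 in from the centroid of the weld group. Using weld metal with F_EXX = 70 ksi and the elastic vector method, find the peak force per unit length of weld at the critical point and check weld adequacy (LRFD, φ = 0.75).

Total weld length L_w = 14 in. Treat welds as unit-width lines.
Centroid: x̄ = 2×3.5×1.75 / 14 = 0.875 in from the vertical weld.
Polar moment about centroid: J = I_x + I_y = [7³/12 + 2×3.5×3.5²] + [7×0.875² + 2(3.5³/12 + 3.5×0.875²)] = 132.2 in³.
Direct shear f_v = P/L_w = 30 / 14 = 2.143 kip/in (vertical).
Torsion M = P·e = 30 × 11 = 330 kip·in.
Critical point at (x, y) = (2.625, 3.5) from centroid. f_tx = M·y/J = 8.737 kip/in; f_ty = M·x/J = 6.553 kip/in.
Resultant f_max = √[f_tx² + (f_v + f_ty)²] = √[8.737² + (2.143 + 6.553)²] = 12.33 kip/in.
Capacity per unit length: φr_n = 0.75 × 0.6 × 70 × (0.707 × 0.4375) = 9.743 kip/in.
12.33 > 9.743 → NOT adequate.

f_max ≈ 12.3 kip/in; NOT adequate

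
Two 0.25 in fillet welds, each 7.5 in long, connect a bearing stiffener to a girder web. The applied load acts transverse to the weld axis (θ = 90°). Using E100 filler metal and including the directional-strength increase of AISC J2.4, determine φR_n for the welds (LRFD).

φR_n ≈ 179 kip

E100XX → F_EXX = 100 ksi.
t_e = 0.707 × 0.25 = 0.1767 in; A_we = 0.1767 × 15 = 2.651 in².
Directional factor: 1.0 + 0.5 sin^1.5(90°) = 1.5.
F_nw = 0.6 × 100 × 1.5 = 90 ksi.
φR_n = 0.75 × 90 × 2.651 = 179 kip.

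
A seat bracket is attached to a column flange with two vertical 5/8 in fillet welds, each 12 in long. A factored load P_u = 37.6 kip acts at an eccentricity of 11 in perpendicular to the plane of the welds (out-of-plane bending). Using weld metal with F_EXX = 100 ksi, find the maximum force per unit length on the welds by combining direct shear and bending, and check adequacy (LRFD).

f_max ≈ 8.76 kip/in; adequate

L_w = 2 × 12 = 24 in; section modulus (unit throat) S = 2 × L²/6 = 48 in².
Direct shear f_v = P/L_w = 37.6/24 = 1.567 kip/in.
Moment M = P × e = 37.6 × 11 = 413.6 kip·in; bending f_b = M/S = 8.617 kip/in.
f_max = √(f_v² + f_b²) = √(1.567² + 8.617²) = 8.758 kip/in.
φr_n = 0.75 × 0.6 × 100 × (0.707 × 0.625) = 19.88 kip/in → adequate.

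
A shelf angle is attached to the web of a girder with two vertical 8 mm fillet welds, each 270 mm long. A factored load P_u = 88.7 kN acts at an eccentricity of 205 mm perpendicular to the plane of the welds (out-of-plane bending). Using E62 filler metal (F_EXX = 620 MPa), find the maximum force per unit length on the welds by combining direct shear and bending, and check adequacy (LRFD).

L_w = 2 × 270 = 540 mm; section modulus (unit throat) S = 2 × L²/6 = 24300 mm².
Direct shear f_v = P/L_w = 88.7×10³/540 = 164.3 N/mm.
Moment M = P × e = 88.7×10³ × 205 = 18184000 N·mm; bending f_b = M/S = 748.3 N/mm.
f_max = √(f_v² + f_b²) = √(164.3² + 748.3²) = 766.1 N/mm.
φr_n = 0.75 × 0.6 × 620 × (0.707 × 8) = 1578 N/mm → adequate.

f_max ≈ 766 N/mm; adequate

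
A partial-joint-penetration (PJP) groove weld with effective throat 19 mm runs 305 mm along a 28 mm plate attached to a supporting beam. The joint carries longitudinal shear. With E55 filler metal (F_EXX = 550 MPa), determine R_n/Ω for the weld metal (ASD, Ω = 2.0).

Effective throat (given) t_e = 19 mm.
A_we = 19 × 305 = 5795 mm².
F_nw = 0.6 F_EXX = 330 MPa.
R_n/Ω = (330 × 5795) / 2.0 × 10⁻³ = 956.2 kN.

R_n/Ω ≈ 956 kN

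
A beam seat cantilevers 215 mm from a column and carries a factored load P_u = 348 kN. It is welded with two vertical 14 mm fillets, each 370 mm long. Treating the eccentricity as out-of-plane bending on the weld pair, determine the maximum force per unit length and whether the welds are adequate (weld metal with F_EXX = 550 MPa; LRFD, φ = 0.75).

f_max ≈ 1710 N/mm; adequate

L_w = 2 × 370 = 740 mm; section modulus (unit throat) S = 2 × L²/6 = 45630 mm².
Direct shear f_v = P/L_w = 348×10³/740 = 470.3 N/mm.
Moment M = P × e = 348×10³ × 215 = 74820000 N·mm; bending f_b = M/S = 1640 N/mm.
f_max = √(f_v² + f_b²) = √(470.3² + 1640²) = 1706 N/mm.
φr_n = 0.75 × 0.6 × 550 × (0.707 × 14) = 2450 N/mm → adequate.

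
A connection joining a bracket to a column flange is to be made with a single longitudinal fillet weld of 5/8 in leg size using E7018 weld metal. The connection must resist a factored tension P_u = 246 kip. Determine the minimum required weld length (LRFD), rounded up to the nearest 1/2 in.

E70XX → F_EXX = 70 ksi.
Throat t_e = 0.707 × 0.625 = 0.4419 in.
φr_n = 0.75 × 0.6 × 70 × 0.4419 = 13.92 kip/in.
L_req = P_u / φr_n = 246 / 13.92 = 17.67 in total.
Round up → use L = 18 in.

L = 18 in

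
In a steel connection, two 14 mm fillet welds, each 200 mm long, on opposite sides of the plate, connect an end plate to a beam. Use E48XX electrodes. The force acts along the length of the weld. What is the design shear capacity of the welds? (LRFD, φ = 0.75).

φR_n ≈ 855 kN

E48XX → F_EXX = 480 MPa.
Effective throat t_e = 0.707 × 14 = 9.898 mm.
Total length L = 400 mm; A_we = 9.898 × 400 = 3959 mm².
F_nw = 0.6 F_EXX = 0.6 × 480 = 288 MPa.
φR_n = 0.75 × 288 × 3959 × 10⁻³ = 855.2 kN.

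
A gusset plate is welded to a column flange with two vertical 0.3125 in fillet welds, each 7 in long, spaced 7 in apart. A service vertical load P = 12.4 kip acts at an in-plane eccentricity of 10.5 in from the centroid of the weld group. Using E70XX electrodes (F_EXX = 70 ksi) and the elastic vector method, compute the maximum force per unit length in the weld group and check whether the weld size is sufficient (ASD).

Total weld length L_w = 14 in. Treat welds as unit-width lines.
Polar moment about centroid: J = 2[d³/12 + d(b/2)²] = 2[7³/12 + 7×3.5²] = 228.7 in³.
Direct shear f_v = P/L_w = 12.4 / 14 = 0.8857 kip/in (vertical).
Torsion M = P·e = 12.4 × 10.5 = 130.2 kip·in.
Critical point at (x, y) = (3.5, 3.5) from centroid. f_tx = M·y/J = 1.993 kip/in; f_ty = M·x/J = 1.993 kip/in.
Resultant f_max = √[f_tx² + (f_v + f_ty)²] = √[1.993² + (0.8857 + 1.993)²] = 3.501 kip/in.
Capacity per unit length: r_n/Ω = (1/2.0) × 0.6 × 70 × (0.707 × 0.3125) = 4.64 kip/in.
3.501 ≤ 4.64 → adequate.

f_max ≈ 3.5 kip/in; adequate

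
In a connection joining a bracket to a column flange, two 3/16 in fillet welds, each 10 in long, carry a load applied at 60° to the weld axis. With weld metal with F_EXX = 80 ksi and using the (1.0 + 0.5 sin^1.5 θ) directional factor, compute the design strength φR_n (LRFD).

φR_n ≈ 134 kips

t_e = 0.707 × 0.1875 = 0.1326 in; A_we = 0.1326 × 20 = 2.651 in².
Directional factor: 1.0 + 0.5 sin^1.5(60°) = 1.403.
F_nw = 0.6 × 80 × 1.403 = 67.34 ksi.
φR_n = 0.75 × 67.34 × 2.651 = 133.9 kips.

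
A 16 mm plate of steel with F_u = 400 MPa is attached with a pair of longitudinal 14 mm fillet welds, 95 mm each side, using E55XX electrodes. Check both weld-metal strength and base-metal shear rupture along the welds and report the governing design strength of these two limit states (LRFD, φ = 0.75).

φR_n ≈ 465 kN (weld metal governs)

E55XX → F_EXX = 550 MPa.
t_e = 0.707 × 14 = 9.898 mm; L = 190 mm.
Weld metal: φR_n = 0.75 × 0.6 × 550 × 9.898 × 190 × 10⁻³ = 465.5 kN.
Base metal (shear rupture): φR_n = 0.75 × 0.6 × 400 × 16 × 190 × 10⁻³ = 547.2 kN.
Governing: weld metal.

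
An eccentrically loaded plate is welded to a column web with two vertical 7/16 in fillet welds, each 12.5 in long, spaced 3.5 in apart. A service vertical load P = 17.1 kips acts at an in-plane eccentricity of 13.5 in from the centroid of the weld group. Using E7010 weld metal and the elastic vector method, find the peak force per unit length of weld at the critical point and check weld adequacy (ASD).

E70XX → F_EXX = 70 ksi.
Total weld length L_w = 25 in. Treat welds as unit-width lines.
Polar moment about centroid: J = 2[d³/12 + d(b/2)²] = 2[12.5³/12 + 12.5×1.75²] = 402.1 in³.
Direct shear f_v = P/L_w = 17.1 / 25 = 0.684 kip/in (vertical).
Torsion M = P·e = 17.1 × 13.5 = 230.85 kip·in.
Critical point at (x, y) = (1.75, 6.25) from centroid. f_tx = M·y/J = 3.588 kip/in; f_ty = M·x/J = 1.005 kip/in.
Resultant f_max = √[f_tx² + (f_v + f_ty)²] = √[3.588² + (0.684 + 1.005)²] = 3.966 kip/in.
Capacity per unit length: r_n/Ω = (1/2.0) × 0.6 × 70 × (0.707 × 0.4375) = 6.496 kip/in.
3.966 ≤ 6.496 → adequate.

f_max ≈ 3.97 kip/in; adequate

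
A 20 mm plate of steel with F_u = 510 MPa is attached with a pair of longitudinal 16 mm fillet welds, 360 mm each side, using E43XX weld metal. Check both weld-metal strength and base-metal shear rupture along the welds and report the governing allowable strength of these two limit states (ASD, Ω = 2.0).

E43XX → F_EXX = 430 MPa.
t_e = 0.707 × 16 = 11.31 mm; L = 720 mm.
Weld metal: R_n/Ω = (1/2.0) × 0.6 × 430 × 11.31 × 720 × 10⁻³ = 1051 kN.
Base metal (shear rupture): R_n/Ω = (1/2.0) × 0.6 × 510 × 20 × 720 × 10⁻³ = 2203 kN.
Governing: weld metal.

R_n/Ω ≈ 1050 kN (weld metal governs)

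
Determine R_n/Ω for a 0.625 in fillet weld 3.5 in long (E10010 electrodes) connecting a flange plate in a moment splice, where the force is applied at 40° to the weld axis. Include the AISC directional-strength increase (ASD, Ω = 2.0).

R_n/Ω ≈ 58.4 kips

E100XX → F_EXX = 100 ksi.
t_e = 0.707 × 0.625 = 0.4419 in; A_we = 0.4419 × 3.5 = 1.547 in².
Directional factor: 1.0 + 0.5 sin^1.5(40°) = 1.258.
F_nw = 0.6 × 100 × 1.258 = 75.46 ksi.
R_n/Ω = (75.46 × 1.547) / 2.0 = 58.35 kips.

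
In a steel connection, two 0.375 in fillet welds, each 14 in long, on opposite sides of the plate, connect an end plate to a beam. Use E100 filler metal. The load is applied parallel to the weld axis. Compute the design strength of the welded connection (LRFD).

E100XX → F_EXX = 100 ksi.
Effective throat t_e = 0.707 × 0.375 = 0.2651 in.
Total length L = 28 in; A_we = 0.2651 × 28 = 7.423 in².
F_nw = 0.6 F_EXX = 0.6 × 100 = 60 ksi.
φR_n = 0.75 × 60 × 7.423 = 334.1 kip.

φR_n ≈ 334 kip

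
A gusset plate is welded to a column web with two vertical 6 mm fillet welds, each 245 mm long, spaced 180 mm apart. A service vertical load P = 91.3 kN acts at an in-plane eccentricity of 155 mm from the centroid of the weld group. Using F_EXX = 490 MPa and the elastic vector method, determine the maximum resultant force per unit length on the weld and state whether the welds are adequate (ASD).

f_max ≈ 470 N/mm; adequate

Total weld length L_w = 490 mm. Treat welds as unit-width lines.
Polar moment about centroid: J = 2[d³/12 + d(b/2)²] = 2[245³/12 + 245×90²] = 6420000 mm³.
Direct shear f_v = P/L_w = 91.3×10³ / 490 = 186.3 N/mm (vertical).
Torsion M = P·e = 91.3×10³ × 155 = 14152000 N·mm.
Critical point at (x, y) = (90, 122.5) from centroid. f_tx = M·y/J = 270 N/mm; f_ty = M·x/J = 198.4 N/mm.
Resultant f_max = √[f_tx² + (f_v + f_ty)²] = √[270² + (186.3 + 198.4)²] = 470 N/mm.
Capacity per unit length: r_n/Ω = (1/2.0) × 0.6 × 490 × (0.707 × 6) = 623.6 N/mm.
470 ≤ 623.6 → adequate.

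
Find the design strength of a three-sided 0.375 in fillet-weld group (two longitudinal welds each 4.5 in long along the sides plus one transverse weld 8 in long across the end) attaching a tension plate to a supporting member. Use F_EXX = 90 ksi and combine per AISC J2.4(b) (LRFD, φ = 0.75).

φR_n ≈ 211 kip

t_e = 0.707 × 0.375 = 0.2651 in.
R_nwl = 0.6 × 90 × 0.2651 × 9 = 128.9 kip (longitudinal, 2 welds).
R_nwt = 0.6 × 90 × 0.2651 × 8 = 114.5 kip (transverse, base value).
(i) R_nwl + R_nwt = 243.4 kip; (ii) 0.85 R_nwl + 1.5 R_nwt = 281.3 kip.
R_n = max = 281.3 kip [governs: (ii)]; φR_n = 211 kip.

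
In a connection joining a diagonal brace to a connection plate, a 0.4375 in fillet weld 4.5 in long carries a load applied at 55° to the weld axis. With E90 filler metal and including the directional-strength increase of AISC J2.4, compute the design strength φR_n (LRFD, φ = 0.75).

E90XX → F_EXX = 90 ksi.
t_e = 0.707 × 0.4375 = 0.3093 in; A_we = 0.3093 × 4.5 = 1.392 in².
Directional factor: 1.0 + 0.5 sin^1.5(55°) = 1.371.
F_nw = 0.6 × 90 × 1.371 = 74.02 ksi.
φR_n = 0.75 × 74.02 × 1.392 = 77.27 kips.

φR_n ≈ 77.3 kips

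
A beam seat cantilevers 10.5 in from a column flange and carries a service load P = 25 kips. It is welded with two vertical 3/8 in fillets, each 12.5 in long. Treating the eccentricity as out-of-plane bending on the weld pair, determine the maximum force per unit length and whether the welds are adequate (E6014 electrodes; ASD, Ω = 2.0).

E60XX → F_EXX = 60 ksi.
L_w = 2 × 12.5 = 25 in; section modulus (unit throat) S = 2 × L²/6 = 52.08 in².
Direct shear f_v = P/L_w = 25/25 = 1 kip/in.
Moment M = P × e = 25 × 10.5 = 262.5 kip·in; bending f_b = M/S = 5.04 kip/in.
f_max = √(f_v² + f_b²) = √(1² + 5.04²) = 5.138 kip/in.
r_n/Ω = (1/2.0) × 0.6 × 60 × (0.707 × 0.375) = 4.772 kip/in → NOT adequate.

f_max ≈ 5.14 kip/in; NOT adequate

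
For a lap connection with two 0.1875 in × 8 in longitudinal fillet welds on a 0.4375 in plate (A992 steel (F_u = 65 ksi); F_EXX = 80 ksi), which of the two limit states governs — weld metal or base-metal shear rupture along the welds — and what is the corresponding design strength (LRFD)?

t_e = 0.707 × 0.1875 = 0.1326 in; L = 16 in.
Weld metal: φR_n = 0.75 × 0.6 × 80 × 0.1326 × 16 = 76.36 kips.
Base metal (shear rupture): φR_n = 0.75 × 0.6 × 65 × 0.4375 × 16 = 204.8 kips.
Governing: weld metal.

φR_n ≈ 76.4 kips (weld metal governs)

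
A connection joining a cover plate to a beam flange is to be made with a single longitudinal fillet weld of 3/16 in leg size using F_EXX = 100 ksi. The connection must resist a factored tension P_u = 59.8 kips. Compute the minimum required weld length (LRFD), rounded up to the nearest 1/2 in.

L = 10.5 in

Throat t_e = 0.707 × 0.1875 = 0.1326 in.
φr_n = 0.75 × 0.6 × 100 × 0.1326 = 5.965 kips/in.
L_req = P_u / φr_n = 59.8 / 5.965 = 10.02 in total.
Round up → use L = 10.5 in.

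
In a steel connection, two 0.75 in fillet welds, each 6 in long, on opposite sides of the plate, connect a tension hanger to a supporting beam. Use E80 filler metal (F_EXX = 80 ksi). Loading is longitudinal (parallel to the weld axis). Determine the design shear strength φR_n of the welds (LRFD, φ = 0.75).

φR_n ≈ 229 kips

Effective throat t_e = 0.707 × 0.75 = 0.5302 in.
Total length L = 12 in; A_we = 0.5302 × 12 = 6.363 in².
F_nw = 0.6 F_EXX = 0.6 × 80 = 48 ksi.
φR_n = 0.75 × 48 × 6.363 = 229.1 kips.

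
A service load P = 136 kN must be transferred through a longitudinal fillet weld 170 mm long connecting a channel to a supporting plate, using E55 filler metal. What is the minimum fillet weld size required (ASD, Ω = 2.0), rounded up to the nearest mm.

E55XX → F_EXX = 550 MPa.
Total weld length L = 170 mm.
Required throat t_e = P × Ω / (0.6 F_EXX × L) = 136 × 2.0 / (0.6 × 550 × 170 × 10⁻³) = 4.848 mm.
Required leg w = t_e / 0.707 = 6.858 mm → use 7 mm.

w = 7 mm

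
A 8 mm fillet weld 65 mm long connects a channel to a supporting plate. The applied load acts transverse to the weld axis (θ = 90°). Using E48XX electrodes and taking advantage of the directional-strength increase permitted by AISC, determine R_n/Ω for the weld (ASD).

E48XX → F_EXX = 480 MPa.
t_e = 0.707 × 8 = 5.656 mm; A_we = 5.656 × 65 = 367.6 mm².
Directional factor: 1.0 + 0.5 sin^1.5(90°) = 1.5.
F_nw = 0.6 × 480 × 1.5 = 432 MPa.
R_n/Ω = (432 × 367.6) / 2.0 × 10⁻³ = 79.41 kN.

R_n/Ω ≈ 79.4 kN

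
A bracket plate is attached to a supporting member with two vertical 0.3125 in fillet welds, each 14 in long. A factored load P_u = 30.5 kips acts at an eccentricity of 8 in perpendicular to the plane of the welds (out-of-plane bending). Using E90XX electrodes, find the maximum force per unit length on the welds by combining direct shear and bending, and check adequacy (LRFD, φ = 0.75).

E90XX → F_EXX = 90 ksi.
L_w = 2 × 14 = 28 in; section modulus (unit throat) S = 2 × L²/6 = 65.33 in².
Direct shear f_v = P/L_w = 30.5/28 = 1.089 kip/in.
Moment M = P × e = 30.5 × 8 = 244 kip·in; bending f_b = M/S = 3.735 kip/in.
f_max = √(f_v² + f_b²) = √(1.089² + 3.735²) = 3.89 kip/in.
φr_n = 0.75 × 0.6 × 90 × (0.707 × 0.3125) = 8.948 kip/in → adequate.

f_max ≈ 3.89 kip/in; adequate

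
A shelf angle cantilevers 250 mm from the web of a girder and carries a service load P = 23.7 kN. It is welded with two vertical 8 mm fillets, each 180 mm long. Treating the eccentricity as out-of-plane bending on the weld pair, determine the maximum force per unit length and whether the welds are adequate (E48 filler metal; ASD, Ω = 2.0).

E48XX → F_EXX = 480 MPa.
L_w = 2 × 180 = 360 mm; section modulus (unit throat) S = 2 × L²/6 = 10800 mm².
Direct shear f_v = P/L_w = 23.7×10³/360 = 65.83 N/mm.
Moment M = P × e = 23.7×10³ × 250 = 5925000 N·mm; bending f_b = M/S = 548.6 N/mm.
f_max = √(f_v² + f_b²) = √(65.83² + 548.6²) = 552.5 N/mm.
r_n/Ω = (1/2.0) × 0.6 × 480 × (0.707 × 8) = 814.5 N/mm → adequate.

f_max ≈ 553 N/mm; adequate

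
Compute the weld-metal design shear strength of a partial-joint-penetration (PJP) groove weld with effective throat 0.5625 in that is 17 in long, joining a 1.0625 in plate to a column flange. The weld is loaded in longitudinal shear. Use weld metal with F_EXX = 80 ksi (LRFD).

Effective throat (given) t_e = 0.5625 in.
A_we = 0.5625 × 17 = 9.562 in².
F_nw = 0.6 F_EXX = 48 ksi.
φR_n = 0.75 × 48 × 9.562 = 344.2 kips.

φR_n ≈ 344 kips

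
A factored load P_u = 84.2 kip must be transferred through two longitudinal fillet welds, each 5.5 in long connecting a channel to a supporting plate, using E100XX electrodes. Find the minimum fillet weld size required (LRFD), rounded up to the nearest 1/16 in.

w = 1/4 in

E100XX → F_EXX = 100 ksi.
Total weld length L = 11 in.
Required throat t_e = P_u / (φ × 0.6 F_EXX × L) = 84.2 / (0.75 × 0.6 × 100 × 11) = 0.1701 in.
Required leg w = t_e / 0.707 = 0.2406 in → use 1/4 in.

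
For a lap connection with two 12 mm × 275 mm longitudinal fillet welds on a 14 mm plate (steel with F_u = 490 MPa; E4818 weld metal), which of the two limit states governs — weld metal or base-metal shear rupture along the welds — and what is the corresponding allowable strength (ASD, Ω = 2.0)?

E48XX → F_EXX = 480 MPa.
t_e = 0.707 × 12 = 8.484 mm; L = 550 mm.
Weld metal: R_n/Ω = (1/2.0) × 0.6 × 480 × 8.484 × 550 × 10⁻³ = 671.9 kN.
Base metal (shear rupture): R_n/Ω = (1/2.0) × 0.6 × 490 × 14 × 550 × 10⁻³ = 1132 kN.
Governing: weld metal.

R_n/Ω ≈ 672 kN (weld metal governs)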